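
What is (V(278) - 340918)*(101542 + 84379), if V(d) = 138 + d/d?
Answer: -63357972459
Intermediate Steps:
V(d) = 139 (V(d) = 138 + 1 = 139)
(V(278) - 340918)*(101542 + 84379) = (139 - 340918)*(101542 + 84379) = -340779*185921 = -63357972459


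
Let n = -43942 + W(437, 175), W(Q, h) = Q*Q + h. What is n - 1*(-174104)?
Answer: 321306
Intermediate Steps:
W(Q, h) = h + Q**2 (W(Q, h) = Q**2 + h = h + Q**2)
n = 147202 (n = -43942 + (175 + 437**2) = -43942 + (175 + 190969) = -43942 + 191144 = 147202)
n - 1*(-174104) = 147202 - 1*(-174104) = 147202 + 174104 = 321306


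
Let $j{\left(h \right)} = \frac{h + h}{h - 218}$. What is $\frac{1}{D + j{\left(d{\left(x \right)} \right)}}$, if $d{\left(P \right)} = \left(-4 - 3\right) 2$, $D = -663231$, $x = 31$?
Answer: $- \frac{58}{38467391} \approx -1.5078 \cdot 10^{-6}$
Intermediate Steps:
$d{\left(P \right)} = -14$ ($d{\left(P \right)} = \left(-7\right) 2 = -14$)
$j{\left(h \right)} = \frac{2 h}{-218 + h}$
$\frac{1}{D + j{\left(d{\left(x \right)} \right)}} = \frac{1}{-663231 + 2 \left(-14\right) \frac{1}{-218 - 14}} = \frac{1}{-663231 + 2 \left(-14\right) \frac{1}{-232}} = \frac{1}{-663231 + 2 \left(-14\right) \left(- \frac{1}{232}\right)} = \frac{1}{-663231 + \frac{7}{58}} = \frac{1}{- \frac{38467391}{58}} = - \frac{58}{38467391}$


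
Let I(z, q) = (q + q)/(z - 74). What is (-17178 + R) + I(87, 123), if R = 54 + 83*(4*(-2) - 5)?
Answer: -236393/13 ≈ -18184.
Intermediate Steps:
I(z, q) = 2*q/(-74 + z) (I(z, q) = (2*q)/(-74 + z) = 2*q/(-74 + z))
R = -1025 (R = 54 + 83*(-8 - 5) = 54 + 83*(-13) = 54 - 1079 = -1025)
(-17178 + R) + I(87, 123) = (-17178 - 1025) + 2*123/(-74 + 87) = -18203 + 2*123/13 = -18203 + 2*123*(1/13) = -18203 + 246/13 = -236393/13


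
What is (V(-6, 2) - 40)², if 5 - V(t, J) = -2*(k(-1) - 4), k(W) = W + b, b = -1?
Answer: 2209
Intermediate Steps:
k(W) = -1 + W (k(W) = W - 1 = -1 + W)
V(t, J) = -7 (V(t, J) = 5 - (-2)*((-1 - 1) - 4) = 5 - (-2)*(-2 - 4) = 5 - (-2)*(-6) = 5 - 1*12 = 5 - 12 = -7)
(V(-6, 2) - 40)² = (-7 - 40)² = (-47)² = 2209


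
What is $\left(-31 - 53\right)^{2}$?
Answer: $7056$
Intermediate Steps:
$\left(-31 - 53\right)^{2} = \left(-84\right)^{2} = 7056$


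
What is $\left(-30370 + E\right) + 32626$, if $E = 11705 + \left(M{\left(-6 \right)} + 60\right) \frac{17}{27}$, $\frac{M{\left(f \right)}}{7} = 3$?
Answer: $14012$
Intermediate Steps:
$M{\left(f \right)} = 21$ ($M{\left(f \right)} = 7 \cdot 3 = 21$)
$E = 11756$ ($E = 11705 + \left(21 + 60\right) \frac{17}{27} = 11705 + 81 \cdot 17 \cdot \frac{1}{27} = 11705 + 81 \cdot \frac{17}{27} = 11705 + 51 = 11756$)
$\left(-30370 + E\right) + 32626 = \left(-30370 + 11756\right) + 32626 = -18614 + 32626 = 14012$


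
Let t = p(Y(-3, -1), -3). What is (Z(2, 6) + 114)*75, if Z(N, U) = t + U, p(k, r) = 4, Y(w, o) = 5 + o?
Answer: 9300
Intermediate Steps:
t = 4
Z(N, U) = 4 + U
(Z(2, 6) + 114)*75 = ((4 + 6) + 114)*75 = (10 + 114)*75 = 124*75 = 9300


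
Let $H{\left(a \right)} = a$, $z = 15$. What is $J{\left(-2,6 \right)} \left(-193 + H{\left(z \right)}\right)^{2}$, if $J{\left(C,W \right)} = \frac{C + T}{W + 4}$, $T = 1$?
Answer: $- \frac{15842}{5} \approx -3168.4$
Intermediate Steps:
$J{\left(C,W \right)} = \frac{1 + C}{4 + W}$ ($J{\left(C,W \right)} = \frac{C + 1}{W + 4} = \frac{1 + C}{4 + W}$)
$J{\left(-2,6 \right)} \left(-193 + H{\left(z \right)}\right)^{2} = \frac{1 - 2}{4 + 6} \left(-193 + 15\right)^{2} = \frac{1}{10} \left(-1\right) \left(-178\right)^{2} = \frac{1}{10} \left(-1\right) 31684 = \left(- \frac{1}{10}\right) 31684 = - \frac{15842}{5}$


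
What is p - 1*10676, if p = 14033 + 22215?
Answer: 25572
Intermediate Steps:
p = 36248
p - 1*10676 = 36248 - 1*10676 = 36248 - 10676 = 25572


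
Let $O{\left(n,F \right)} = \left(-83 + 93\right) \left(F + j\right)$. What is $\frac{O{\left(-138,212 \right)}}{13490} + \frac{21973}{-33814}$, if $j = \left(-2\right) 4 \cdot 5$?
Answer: $- \frac{23825569}{45615086} \approx -0.52232$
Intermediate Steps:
$j = -40$ ($j = \left(-8\right) 5 = -40$)
$O{\left(n,F \right)} = -400 + 10 F$ ($O{\left(n,F \right)} = \left(-83 + 93\right) \left(F - 40\right) = 10 \left(-40 + F\right) = -400 + 10 F$)
$\frac{O{\left(-138,212 \right)}}{13490} + \frac{21973}{-33814} = \frac{-400 + 10 \cdot 212}{13490} + \frac{21973}{-33814} = \left(-400 + 2120\right) \frac{1}{13490} + 21973 \left(- \frac{1}{33814}\right) = 1720 \cdot \frac{1}{13490} - \frac{21973}{33814} = \frac{172}{1349} - \frac{21973}{33814} = - \frac{23825569}{45615086}$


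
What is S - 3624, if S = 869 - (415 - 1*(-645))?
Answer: -3815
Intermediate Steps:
S = -191 (S = 869 - (415 + 645) = 869 - 1*1060 = 869 - 1060 = -191)
S - 3624 = -191 - 3624 = -3815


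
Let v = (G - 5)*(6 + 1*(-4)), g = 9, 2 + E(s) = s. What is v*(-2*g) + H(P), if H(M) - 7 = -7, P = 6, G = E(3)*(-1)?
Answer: 216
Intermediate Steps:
E(s) = -2 + s
G = -1 (G = (-2 + 3)*(-1) = 1*(-1) = -1)
H(M) = 0 (H(M) = 7 - 7 = 0)
v = -12 (v = (-1 - 5)*(6 + 1*(-4)) = -6*(6 - 4) = -6*2 = -12)
v*(-2*g) + H(P) = -(-24)*9 + 0 = -12*(-18) + 0 = 216 + 0 = 216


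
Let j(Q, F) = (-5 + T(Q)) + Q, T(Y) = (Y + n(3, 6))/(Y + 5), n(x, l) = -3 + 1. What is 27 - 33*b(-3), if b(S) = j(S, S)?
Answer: 747/2 ≈ 373.50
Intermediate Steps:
n(x, l) = -2
T(Y) = (-2 + Y)/(5 + Y) (T(Y) = (Y - 2)/(Y + 5) = (-2 + Y)/(5 + Y))
j(Q, F) = -5 + Q + (-2 + Q)/(5 + Q) (j(Q, F) = (-5 + (-2 + Q)/(5 + Q)) + Q = -5 + Q + (-2 + Q)/(5 + Q))
b(S) = (-27 + S + S²)/(5 + S)
27 - 33*b(-3) = 27 - 33*(-27 - 3 + (-3)²)/(5 - 3) = 27 - 33*(-27 - 3 + 9)/2 = 27 - 33*(-21)/2 = 27 - 33*(-21/2) = 27 + 693/2 = 747/2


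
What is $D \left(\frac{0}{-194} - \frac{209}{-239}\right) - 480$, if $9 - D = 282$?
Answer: $- \frac{171777}{239} \approx -718.73$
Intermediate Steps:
$D = -273$ ($D = 9 - 282 = -273$)
$D \left(\frac{0}{-194} - \frac{209}{-239}\right) - 480 = - 273 \left(\frac{0}{-194} - \frac{209}{-239}\right) - 480 = - 273 \left(0 \left(- \frac{1}{194}\right) - - \frac{209}{239}\right) - 480 = - 273 \left(0 + \frac{209}{239}\right) - 480 = \left(-273\right) \frac{209}{239} - 480 = - \frac{57057}{239} - 480 = - \frac{171777}{239}$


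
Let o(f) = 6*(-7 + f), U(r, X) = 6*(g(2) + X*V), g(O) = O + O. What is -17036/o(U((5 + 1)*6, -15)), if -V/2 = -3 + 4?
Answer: -8518/591 ≈ -14.413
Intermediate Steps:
g(O) = 2*O
V = -2 (V = -2*(-3 + 4) = -2*1 = -2)
U(r, X) = 24 - 12*X (U(r, X) = 6*(2*2 + X*(-2)) = 6*(4 - 2*X) = 24 - 12*X)
o(f) = -42 + 6*f
-17036/o(U((5 + 1)*6, -15)) = -17036/(-42 + 6*(24 - 12*(-15))) = -17036/(-42 + 6*(24 + 180)) = -17036/(-42 + 6*204) = -17036/(-42 + 1224) = -17036/1182 = -17036*1/1182 = -8518/591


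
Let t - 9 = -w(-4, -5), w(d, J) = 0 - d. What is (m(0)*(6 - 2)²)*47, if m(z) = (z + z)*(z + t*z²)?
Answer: 0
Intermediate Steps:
w(d, J) = -d
t = 5 (t = 9 - (-1)*(-4) = 9 - 1*4 = 9 - 4 = 5)
m(z) = 2*z*(z + 5*z²) (m(z) = (z + z)*(z + 5*z²) = (2*z)*(z + 5*z²) = 2*z*(z + 5*z²))
(m(0)*(6 - 2)²)*47 = ((0²*(2 + 10*0))*(6 - 2)²)*47 = ((0*(2 + 0))*4²)*47 = ((0*2)*16)*47 = (0*16)*47 = 0*47 = 0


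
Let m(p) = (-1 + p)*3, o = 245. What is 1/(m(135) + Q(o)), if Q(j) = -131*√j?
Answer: -402/4042841 - 917*√5/4042841 ≈ -0.00060662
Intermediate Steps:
m(p) = -3 + 3*p
1/(m(135) + Q(o)) = 1/((-3 + 3*135) - 917*√5) = 1/((-3 + 405) - 917*√5) = 1/(402 - 917*√5)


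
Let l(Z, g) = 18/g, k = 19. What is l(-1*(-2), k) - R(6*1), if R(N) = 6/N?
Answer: -1/19 ≈ -0.052632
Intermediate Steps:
l(-1*(-2), k) - R(6*1) = 18/19 - 6/(6*1) = 18*(1/19) - 6/6 = 18/19 - 6/6 = 18/19 - 1*1 = 18/19 - 1 = -1/19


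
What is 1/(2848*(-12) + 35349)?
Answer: 1/1173 ≈ 0.00085251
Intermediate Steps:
1/(2848*(-12) + 35349) = 1/(-34176 + 35349) = 1/1173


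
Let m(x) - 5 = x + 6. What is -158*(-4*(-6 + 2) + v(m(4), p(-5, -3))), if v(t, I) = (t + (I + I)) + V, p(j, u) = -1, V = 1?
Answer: -4740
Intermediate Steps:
m(x) = 11 + x (m(x) = 5 + (x + 6) = 5 + (6 + x) = 11 + x)
v(t, I) = 1 + t + 2*I (v(t, I) = (t + (I + I)) + 1 = (t + 2*I) + 1 = 1 + t + 2*I)
-158*(-4*(-6 + 2) + v(m(4), p(-5, -3))) = -158*(-4*(-6 + 2) + (1 + (11 + 4) + 2*(-1))) = -158*(-4*(-4) + (1 + 15 - 2)) = -158*(16 + 14) = -158*30 = -4740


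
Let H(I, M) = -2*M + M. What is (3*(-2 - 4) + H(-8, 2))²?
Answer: 400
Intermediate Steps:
H(I, M) = -M
(3*(-2 - 4) + H(-8, 2))² = (3*(-2 - 4) - 1*2)² = (3*(-6) - 2)² = (-18 - 2)² = (-20)² = 400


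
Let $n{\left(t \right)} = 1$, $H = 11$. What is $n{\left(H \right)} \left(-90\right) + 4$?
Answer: $-86$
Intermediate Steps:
$n{\left(H \right)} \left(-90\right) + 4 = 1 \left(-90\right) + 4 = -90 + 4 = -86$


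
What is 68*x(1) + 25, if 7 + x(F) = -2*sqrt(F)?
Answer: -587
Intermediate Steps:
x(F) = -7 - 2*sqrt(F)
68*x(1) + 25 = 68*(-7 - 2*sqrt(1)) + 25 = 68*(-7 - 2*1) + 25 = 68*(-7 - 2) + 25 = 68*(-9) + 25 = -612 + 25 = -587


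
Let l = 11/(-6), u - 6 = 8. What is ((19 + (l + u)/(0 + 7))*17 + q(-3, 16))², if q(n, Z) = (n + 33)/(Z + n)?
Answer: 37539450001/298116 ≈ 1.2592e+5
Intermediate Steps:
u = 14 (u = 6 + 8 = 14)
l = -11/6 (l = 11*(-⅙) = -11/6 ≈ -1.8333)
q(n, Z) = (33 + n)/(Z + n)
((19 + (l + u)/(0 + 7))*17 + q(-3, 16))² = ((19 + (-11/6 + 14)/(0 + 7))*17 + (33 - 3)/(16 - 3))² = ((19 + (73/6)/7)*17 + 30/13)² = ((19 + (73/6)*(⅐))*17 + (1/13)*30)² = ((19 + 73/42)*17 + 30/13)² = ((871/42)*17 + 30/13)² = (14807/42 + 30/13)² = (193751/546)² = 37539450001/298116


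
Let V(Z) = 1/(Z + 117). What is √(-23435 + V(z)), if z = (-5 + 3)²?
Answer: I*√2835634/11 ≈ 153.08*I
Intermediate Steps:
z = 4 (z = (-2)² = 4)
V(Z) = 1/(117 + Z)
√(-23435 + V(z)) = √(-23435 + 1/(117 + 4)) = √(-23435 + 1/121) = √(-2835634/121) = I*√2835634/11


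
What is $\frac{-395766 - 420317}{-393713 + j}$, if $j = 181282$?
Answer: $\frac{816083}{212431} \approx 3.8416$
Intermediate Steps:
$\frac{-395766 - 420317}{-393713 + j} = \frac{-395766 - 420317}{-393713 + 181282} = - \frac{816083}{-212431} = \left(-816083\right) \left(- \frac{1}{212431}\right) = \frac{816083}{212431}$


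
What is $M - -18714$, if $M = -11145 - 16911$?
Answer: $-9342$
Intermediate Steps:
$M = -28056$ ($M = -11145 - 16911 = -28056$)
$M - -18714 = -28056 - -18714 = -28056 + 18714 = -9342$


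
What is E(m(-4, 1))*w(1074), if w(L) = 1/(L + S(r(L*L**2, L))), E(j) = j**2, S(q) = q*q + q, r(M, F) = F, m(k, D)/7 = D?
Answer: 49/1155624 ≈ 4.2401e-5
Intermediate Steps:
m(k, D) = 7*D
S(q) = q + q**2 (S(q) = q**2 + q = q + q**2)
w(L) = 1/(L + L*(1 + L))
E(m(-4, 1))*w(1074) = (7*1)**2*(1/(1074*(2 + 1074))) = 7**2*((1/1074)/1076) = 49*((1/1074)*(1/1076)) = 49*(1/1155624) = 49/1155624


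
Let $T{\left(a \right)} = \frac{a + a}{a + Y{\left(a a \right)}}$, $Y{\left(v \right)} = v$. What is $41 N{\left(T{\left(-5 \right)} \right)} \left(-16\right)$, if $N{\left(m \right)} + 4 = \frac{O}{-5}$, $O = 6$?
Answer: $\frac{17056}{5} \approx 3411.2$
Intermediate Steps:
$T{\left(a \right)} = \frac{2 a}{a + a^{2}}$ ($T{\left(a \right)} = \frac{a + a}{a + a a} = \frac{2 a}{a + a^{2}}$)
$N{\left(m \right)} = - \frac{26}{5}$ ($N{\left(m \right)} = -4 + \frac{6}{-5} = -4 + 6 \left(- \frac{1}{5}\right) = -4 - \frac{6}{5} = - \frac{26}{5}$)
$41 N{\left(T{\left(-5 \right)} \right)} \left(-16\right) = 41 \left(- \frac{26}{5}\right) \left(-16\right) = \left(- \frac{1066}{5}\right) \left(-16\right) = \frac{17056}{5}$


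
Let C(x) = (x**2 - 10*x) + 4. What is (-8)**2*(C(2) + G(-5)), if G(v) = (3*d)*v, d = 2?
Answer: -2688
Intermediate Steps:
C(x) = 4 + x**2 - 10*x
G(v) = 6*v (G(v) = (3*2)*v = 6*v)
(-8)**2*(C(2) + G(-5)) = (-8)**2*((4 + 2**2 - 10*2) + 6*(-5)) = 64*((4 + 4 - 20) - 30) = 64*(-12 - 30) = 64*(-42) = -2688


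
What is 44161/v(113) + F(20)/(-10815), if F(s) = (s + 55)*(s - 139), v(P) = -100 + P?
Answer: 349976/103 ≈ 3397.8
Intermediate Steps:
F(s) = (-139 + s)*(55 + s) (F(s) = (55 + s)*(-139 + s) = (-139 + s)*(55 + s))
44161/v(113) + F(20)/(-10815) = 44161/(-100 + 113) + (-7645 + 20² - 84*20)/(-10815) = 44161/13 + (-7645 + 400 - 1680)*(-1/10815) = 44161*(1/13) - 8925*(-1/10815) = 3397 + 85/103 = 349976/103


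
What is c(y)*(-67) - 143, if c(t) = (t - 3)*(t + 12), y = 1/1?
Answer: 1599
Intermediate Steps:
y = 1
c(t) = (-3 + t)*(12 + t)
c(y)*(-67) - 143 = (-36 + 1² + 9*1)*(-67) - 143 = (-36 + 1 + 9)*(-67) - 143 = -26*(-67) - 143 = 1742 - 143 = 1599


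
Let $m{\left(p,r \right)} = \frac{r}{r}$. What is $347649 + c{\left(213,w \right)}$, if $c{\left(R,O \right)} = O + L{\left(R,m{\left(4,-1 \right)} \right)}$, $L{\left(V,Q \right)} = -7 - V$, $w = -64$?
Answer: $347365$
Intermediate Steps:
$m{\left(p,r \right)} = 1$
$c{\left(R,O \right)} = -7 + O - R$ ($c{\left(R,O \right)} = O - \left(7 + R\right) = -7 + O - R$)
$347649 + c{\left(213,w \right)} = 347649 - 284 = 347365$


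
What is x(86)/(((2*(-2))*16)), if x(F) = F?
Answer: -43/32 ≈ -1.3438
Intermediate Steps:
x(86)/(((2*(-2))*16)) = 86/(((2*(-2))*16)) = 86/((-4*16)) = 86/(-64) = 86*(-1/64) = -43/32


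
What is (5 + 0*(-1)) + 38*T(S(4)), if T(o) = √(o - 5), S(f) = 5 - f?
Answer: 5 + 76*I ≈ 5.0 + 76.0*I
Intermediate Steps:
T(o) = √(-5 + o)
(5 + 0*(-1)) + 38*T(S(4)) = (5 + 0*(-1)) + 38*√(-5 + (5 - 1*4)) = (5 + 0) + 38*√(-5 + (5 - 4)) = 5 + 38*√(-5 + 1) = 5 + 38*√(-4) = 5 + 38*(2*I) = 5 + 76*I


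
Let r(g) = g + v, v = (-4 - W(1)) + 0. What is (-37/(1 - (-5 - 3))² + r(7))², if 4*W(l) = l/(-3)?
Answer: 724201/104976 ≈ 6.8987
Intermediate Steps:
W(l) = -l/12 (W(l) = (l/(-3))/4 = (l*(-⅓))/4 = (-l/3)/4 = -l/12)
v = -47/12 (v = (-4 - (-1)/12) + 0 = (-4 - 1*(-1/12)) + 0 = (-4 + 1/12) + 0 = -47/12 + 0 = -47/12 ≈ -3.9167)
r(g) = -47/12 + g (r(g) = g - 47/12 = -47/12 + g)
(-37/(1 - (-5 - 3))² + r(7))² = (-37/(1 - (-5 - 3))² + (-47/12 + 7))² = (-37/(1 - 1*(-8))² + 37/12)² = (-37/(1 + 8)² + 37/12)² = (-37/(9²) + 37/12)² = (-37/81 + 37/12)² = (851/324)² = 724201/104976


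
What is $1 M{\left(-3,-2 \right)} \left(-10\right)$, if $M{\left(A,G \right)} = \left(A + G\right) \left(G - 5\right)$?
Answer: $-350$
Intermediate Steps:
$M{\left(A,G \right)} = \left(-5 + G\right) \left(A + G\right)$ ($M{\left(A,G \right)} = \left(A + G\right) \left(-5 + G\right) = \left(-5 + G\right) \left(A + G\right)$)
$1 M{\left(-3,-2 \right)} \left(-10\right) = 1 \left(\left(-2\right)^{2} - -15 - -10 - -6\right) \left(-10\right) = 1 \left(4 + 15 + 10 + 6\right) \left(-10\right) = 1 \cdot 35 \left(-10\right) = 35 \left(-10\right) = -350$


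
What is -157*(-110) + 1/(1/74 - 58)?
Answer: 74105496/4291 ≈ 17270.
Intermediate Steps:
-157*(-110) + 1/(1/74 - 58) = 17270 + 1/(1/74 - 58) = 17270 + 1/(-4291/74) = 17270 - 74/4291 = 74105496/4291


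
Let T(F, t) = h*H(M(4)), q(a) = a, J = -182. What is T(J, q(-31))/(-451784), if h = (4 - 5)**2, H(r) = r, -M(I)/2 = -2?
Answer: -1/112946 ≈ -8.8538e-6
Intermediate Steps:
M(I) = 4 (M(I) = -2*(-2) = 4)
h = 1 (h = (-1)**2 = 1)
T(F, t) = 4 (T(F, t) = 1*4 = 4)
T(J, q(-31))/(-451784) = 4/(-451784) = 4*(-1/451784) = -1/112946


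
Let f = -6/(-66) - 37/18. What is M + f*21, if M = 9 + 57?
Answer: 1633/66 ≈ 24.742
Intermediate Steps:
M = 66
f = -389/198 (f = -6*(-1/66) - 37*1/18 = 1/11 - 37/18 = -389/198 ≈ -1.9646)
M + f*21 = 66 - 389/198*21 = 66 - 2723/66 = 1633/66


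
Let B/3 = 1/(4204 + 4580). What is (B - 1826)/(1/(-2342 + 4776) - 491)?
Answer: 6506723359/1749616152 ≈ 3.7189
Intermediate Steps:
B = 1/2928 (B = 3/(4204 + 4580) = 3/8784 = 3*(1/8784) = 1/2928 ≈ 0.00034153)
(B - 1826)/(1/(-2342 + 4776) - 491) = (1/2928 - 1826)/(1/(-2342 + 4776) - 491) = -5346527/(2928*(1/2434 - 491)) = -5346527/(2928*(-1195093/2434)) = -5346527/2928*(-2434/1195093) = 6506723359/1749616152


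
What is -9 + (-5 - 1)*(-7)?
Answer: 33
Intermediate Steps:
-9 + (-5 - 1)*(-7) = -9 - 6*(-7) = -9 + 42 = 33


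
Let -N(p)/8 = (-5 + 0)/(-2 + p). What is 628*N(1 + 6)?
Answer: 5024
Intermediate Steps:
N(p) = 40/(-2 + p) (N(p) = -8*(-5 + 0)/(-2 + p) = -(-40)/(-2 + p) = 40/(-2 + p))
628*N(1 + 6) = 628*(40/(-2 + (1 + 6))) = 628*(40/(-2 + 7)) = 628*(40/5) = 628*(40*(⅕)) = 628*8 = 5024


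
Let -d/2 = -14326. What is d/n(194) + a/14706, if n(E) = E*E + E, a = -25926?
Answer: -1195351/1188735 ≈ -1.0056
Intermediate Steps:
n(E) = E + E² (n(E) = E² + E = E + E²)
d = 28652 (d = -2*(-14326) = 28652)
d/n(194) + a/14706 = 28652/((194*(1 + 194))) - 25926/14706 = 28652/((194*195)) - 25926*1/14706 = 28652/37830 - 4321/2451 = 28652*(1/37830) - 4321/2451 = 1102/1455 - 4321/2451 = -1195351/1188735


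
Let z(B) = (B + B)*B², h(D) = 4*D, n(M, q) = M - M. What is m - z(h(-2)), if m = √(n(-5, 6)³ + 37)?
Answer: 1024 + √37 ≈ 1030.1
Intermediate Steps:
n(M, q) = 0
z(B) = 2*B³ (z(B) = (2*B)*B² = 2*B³)
m = √37 (m = √(0³ + 37) = √(0 + 37) = √37 ≈ 6.0828)
m - z(h(-2)) = √37 - 2*(4*(-2))³ = √37 - 2*(-8)³ = √37 - 2*(-512) = √37 - 1*(-1024) = √37 + 1024 = 1024 + √37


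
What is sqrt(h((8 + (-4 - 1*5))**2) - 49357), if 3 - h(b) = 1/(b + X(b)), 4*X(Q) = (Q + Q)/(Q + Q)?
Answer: I*sqrt(1233870)/5 ≈ 222.16*I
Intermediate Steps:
X(Q) = 1/4 (X(Q) = ((Q + Q)/(Q + Q))/4 = ((2*Q)/((2*Q)))/4 = ((2*Q)*(1/(2*Q)))/4 = (1/4)*1 = 1/4)
h(b) = 3 - 1/(1/4 + b) (h(b) = 3 - 1/(b + 1/4) = 3 - 1/(1/4 + b))
sqrt(h((8 + (-4 - 1*5))**2) - 49357) = sqrt((-1 + 12*(8 + (-4 - 1*5))**2)/(1 + 4*(8 + (-4 - 1*5))**2) - 49357) = sqrt((-1 + 12*(8 + (-4 - 5))**2)/(1 + 4*(8 + (-4 - 5))**2) - 49357) = sqrt((-1 + 12*(8 - 9)**2)/(1 + 4*(8 - 9)**2) - 49357) = sqrt((-1 + 12*(-1)**2)/(1 + 4*(-1)**2) - 49357) = sqrt((-1 + 12*1)/(1 + 4*1) - 49357) = sqrt((-1 + 12)/(1 + 4) - 49357) = sqrt(11/5 - 49357) = sqrt(-246774/5) = I*sqrt(1233870)/5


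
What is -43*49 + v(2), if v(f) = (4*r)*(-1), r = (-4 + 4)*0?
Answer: -2107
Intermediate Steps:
r = 0 (r = 0*0 = 0)
v(f) = 0 (v(f) = (4*0)*(-1) = 0*(-1) = 0)
-43*49 + v(2) = -43*49 + 0 = -2107 + 0 = -2107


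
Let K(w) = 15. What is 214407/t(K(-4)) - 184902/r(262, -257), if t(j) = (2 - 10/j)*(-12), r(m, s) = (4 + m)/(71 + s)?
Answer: 246618045/2128 ≈ 1.1589e+5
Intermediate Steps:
r(m, s) = (4 + m)/(71 + s)
t(j) = -24 + 120/j
214407/t(K(-4)) - 184902/r(262, -257) = 214407/(-24 + 120/15) - 184902*(71 - 257)/(4 + 262) = 214407/(-24 + 120*(1/15)) - 184902/(266/(-186)) = 214407/(-24 + 8) - 184902/((-1/186*266)) = 214407/(-16) - 184902/(-133/93) = 214407*(-1/16) - 184902*(-93/133) = -214407/16 + 17195886/133 = 246618045/2128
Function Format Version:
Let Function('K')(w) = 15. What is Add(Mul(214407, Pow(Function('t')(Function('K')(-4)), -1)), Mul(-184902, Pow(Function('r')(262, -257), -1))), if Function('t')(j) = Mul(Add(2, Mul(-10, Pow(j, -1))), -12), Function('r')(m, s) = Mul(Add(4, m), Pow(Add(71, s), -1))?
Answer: Rational(246618045, 2128) ≈ 1.1589e+5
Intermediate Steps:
Function('r')(m, s) = Mul(Pow(Add(71, s), -1), Add(4, m))
Function('t')(j) = Add(-24, Mul(120, Pow(j, -1)))
Add(Mul(214407, Pow(Function('t')(Function('K')(-4)), -1)), Mul(-184902, Pow(Function('r')(262, -257), -1))) = Add(Mul(214407, Pow(Add(-24, Mul(120, Pow(15, -1))), -1)), Mul(-184902, Pow(Mul(Pow(Add(71, -257), -1), Add(4, 262)), -1))) = Add(Mul(214407, Pow(Add(-24, Mul(120, Rational(1, 15))), -1)), Mul(-184902, Pow(Mul(Pow(-186, -1), 266), -1))) = Add(Mul(214407, Pow(Add(-24, 8), -1)), Mul(-184902, Pow(Mul(Rational(-1, 186), 266), -1))) = Add(Mul(214407, Pow(-16, -1)), Mul(-184902, Pow(Rational(-133, 93), -1))) = Add(Mul(214407, Rational(-1, 16)), Mul(-184902, Rational(-93, 133))) = Add(Rational(-214407, 16), Rational(17195886, 133)) = Rational(246618045, 2128)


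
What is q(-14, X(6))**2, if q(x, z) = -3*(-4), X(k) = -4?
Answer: 144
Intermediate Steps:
q(x, z) = 12
q(-14, X(6))**2 = 12**2 = 144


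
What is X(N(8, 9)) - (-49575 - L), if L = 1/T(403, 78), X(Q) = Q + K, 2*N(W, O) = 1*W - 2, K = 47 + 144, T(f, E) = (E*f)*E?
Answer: 122026222189/2451852 ≈ 49769.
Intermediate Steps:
T(f, E) = f*E**2
K = 191
N(W, O) = -1 + W/2 (N(W, O) = (1*W - 2)/2 = (W - 2)/2 = (-2 + W)/2 = -1 + W/2)
X(Q) = 191 + Q (X(Q) = Q + 191 = 191 + Q)
L = 1/2451852 (L = 1/(403*78**2) = 1/(403*6084) = 1/2451852 ≈ 4.0785e-7)
X(N(8, 9)) - (-49575 - L) = (191 + (-1 + (1/2)*8)) - (-49575 - 1*1/2451852) = (191 + (-1 + 4)) - (-49575 - 1/2451852) = (191 + 3) - 1*(-121550562901/2451852) = 194 + 121550562901/2451852 = 122026222189/2451852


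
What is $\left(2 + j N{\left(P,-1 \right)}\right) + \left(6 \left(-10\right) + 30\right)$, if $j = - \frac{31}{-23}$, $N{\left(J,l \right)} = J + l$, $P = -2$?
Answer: $- \frac{737}{23} \approx -32.043$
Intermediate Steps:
$j = \frac{31}{23}$ ($j = \left(-31\right) \left(- \frac{1}{23}\right) = \frac{31}{23} \approx 1.3478$)
$\left(2 + j N{\left(P,-1 \right)}\right) + \left(6 \left(-10\right) + 30\right) = \left(2 + \frac{31 \left(-2 - 1\right)}{23}\right) + \left(6 \left(-10\right) + 30\right) = \left(2 + \frac{31}{23} \left(-3\right)\right) + \left(-60 + 30\right) = \left(2 - \frac{93}{23}\right) - 30 = - \frac{47}{23} - 30 = - \frac{737}{23}$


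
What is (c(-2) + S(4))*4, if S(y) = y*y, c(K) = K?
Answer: 56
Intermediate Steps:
S(y) = y**2
(c(-2) + S(4))*4 = (-2 + 4**2)*4 = (-2 + 16)*4 = 14*4 = 56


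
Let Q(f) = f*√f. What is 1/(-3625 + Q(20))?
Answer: -29/105061 - 8*√5/2626525 ≈ -0.00028284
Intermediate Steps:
Q(f) = f^(3/2)
1/(-3625 + Q(20)) = 1/(-3625 + 20^(3/2)) = 1/(-3625 + 40*√5)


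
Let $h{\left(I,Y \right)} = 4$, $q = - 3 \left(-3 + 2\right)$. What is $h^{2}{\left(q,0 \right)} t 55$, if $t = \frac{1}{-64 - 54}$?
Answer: $- \frac{440}{59} \approx -7.4576$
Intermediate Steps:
$q = 3$ ($q = \left(-3\right) \left(-1\right) = 3$)
$t = - \frac{1}{118}$ ($t = \frac{1}{-118} = - \frac{1}{118} \approx -0.0084746$)
$h^{2}{\left(q,0 \right)} t 55 = 4^{2} \left(- \frac{1}{118}\right) 55 = 16 \left(- \frac{1}{118}\right) 55 = \left(- \frac{8}{59}\right) 55 = - \frac{440}{59}$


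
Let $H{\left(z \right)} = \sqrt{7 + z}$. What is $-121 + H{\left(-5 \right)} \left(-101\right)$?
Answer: $-121 - 101 \sqrt{2} \approx -263.84$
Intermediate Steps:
$-121 + H{\left(-5 \right)} \left(-101\right) = -121 + \sqrt{7 - 5} \left(-101\right) = -121 + \sqrt{2} \left(-101\right) = -121 - 101 \sqrt{2}$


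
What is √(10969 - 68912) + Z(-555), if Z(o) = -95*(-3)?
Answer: 285 + I*√57943 ≈ 285.0 + 240.71*I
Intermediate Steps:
Z(o) = 285
√(10969 - 68912) + Z(-555) = √(10969 - 68912) + 285 = √(-57943) + 285 = I*√57943 + 285 = 285 + I*√57943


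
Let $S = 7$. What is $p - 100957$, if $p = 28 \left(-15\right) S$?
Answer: $-103897$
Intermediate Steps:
$p = -2940$ ($p = 28 \left(-15\right) 7 = \left(-420\right) 7 = -2940$)
$p - 100957 = -2940 - 100957 = -103897$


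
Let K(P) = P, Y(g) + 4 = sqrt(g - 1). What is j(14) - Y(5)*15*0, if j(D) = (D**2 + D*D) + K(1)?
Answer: 393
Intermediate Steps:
Y(g) = -4 + sqrt(-1 + g) (Y(g) = -4 + sqrt(g - 1) = -4 + sqrt(-1 + g))
j(D) = 1 + 2*D**2 (j(D) = (D**2 + D*D) + 1 = (D**2 + D**2) + 1 = 2*D**2 + 1 = 1 + 2*D**2)
j(14) - Y(5)*15*0 = (1 + 2*14**2) - (-4 + sqrt(-1 + 5))*15*0 = (1 + 2*196) - (-4 + sqrt(4))*15*0 = (1 + 392) - (-4 + 2)*15*0 = 393 - (-2*15)*0 = 393 - (-30)*0 = 393 - 1*0 = 393 + 0 = 393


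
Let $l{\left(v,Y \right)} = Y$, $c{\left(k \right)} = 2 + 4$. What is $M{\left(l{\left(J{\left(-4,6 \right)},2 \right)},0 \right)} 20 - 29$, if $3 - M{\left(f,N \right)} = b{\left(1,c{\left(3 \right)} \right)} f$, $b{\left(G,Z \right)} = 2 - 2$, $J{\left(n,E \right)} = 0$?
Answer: $31$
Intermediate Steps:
$c{\left(k \right)} = 6$
$b{\left(G,Z \right)} = 0$ ($b{\left(G,Z \right)} = 2 - 2 = 0$)
$M{\left(f,N \right)} = 3$ ($M{\left(f,N \right)} = 3 - 0 f = 3 - 0 = 3 + 0 = 3$)
$M{\left(l{\left(J{\left(-4,6 \right)},2 \right)},0 \right)} 20 - 29 = 3 \cdot 20 - 29 = 60 - 29 = 31$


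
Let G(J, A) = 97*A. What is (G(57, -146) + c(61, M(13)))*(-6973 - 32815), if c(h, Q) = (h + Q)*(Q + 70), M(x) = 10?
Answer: 337481816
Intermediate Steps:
c(h, Q) = (70 + Q)*(Q + h) (c(h, Q) = (Q + h)*(70 + Q) = (70 + Q)*(Q + h))
(G(57, -146) + c(61, M(13)))*(-6973 - 32815) = (97*(-146) + (10² + 70*10 + 70*61 + 10*61))*(-6973 - 32815) = (-14162 + (100 + 700 + 4270 + 610))*(-39788) = (-14162 + 5680)*(-39788) = -8482*(-39788) = 337481816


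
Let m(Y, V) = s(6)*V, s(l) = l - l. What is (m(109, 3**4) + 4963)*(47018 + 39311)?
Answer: 428450827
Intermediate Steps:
s(l) = 0
m(Y, V) = 0 (m(Y, V) = 0*V = 0)
(m(109, 3**4) + 4963)*(47018 + 39311) = (0 + 4963)*(47018 + 39311) = 4963*86329 = 428450827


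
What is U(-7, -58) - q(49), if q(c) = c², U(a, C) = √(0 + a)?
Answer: -2401 + I*√7 ≈ -2401.0 + 2.6458*I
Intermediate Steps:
U(a, C) = √a
U(-7, -58) - q(49) = √(-7) - 1*49² = I*√7 - 1*2401 = I*√7 - 2401 = -2401 + I*√7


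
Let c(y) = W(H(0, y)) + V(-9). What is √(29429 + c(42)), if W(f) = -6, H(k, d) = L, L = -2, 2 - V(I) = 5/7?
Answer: √1441790/7 ≈ 171.54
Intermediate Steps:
V(I) = 9/7 (V(I) = 2 - 5/7 = 9/7)
H(k, d) = -2
c(y) = -33/7 (c(y) = -6 + 9/7 = -33/7)
√(29429 + c(42)) = √(29429 - 33/7) = √(205970/7) = √1441790/7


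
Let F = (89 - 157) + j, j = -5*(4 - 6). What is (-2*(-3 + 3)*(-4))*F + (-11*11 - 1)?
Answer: -122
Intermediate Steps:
j = 10 (j = -5*(-2) = 10)
F = -58 (F = (89 - 157) + 10 = -68 + 10 = -58)
(-2*(-3 + 3)*(-4))*F + (-11*11 - 1) = (-2*(-3 + 3)*(-4))*(-58) + (-11*11 - 1) = (-2*0*(-4))*(-58) + (-121 - 1) = (0*(-4))*(-58) - 122 = 0*(-58) - 122 = 0 - 122 = -122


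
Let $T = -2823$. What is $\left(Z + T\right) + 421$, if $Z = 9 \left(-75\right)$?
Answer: $-3077$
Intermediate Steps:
$Z = -675$
$\left(Z + T\right) + 421 = \left(-675 - 2823\right) + 421 = -3498 + 421 = -3077$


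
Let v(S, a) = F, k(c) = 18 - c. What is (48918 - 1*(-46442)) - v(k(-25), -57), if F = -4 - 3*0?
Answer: 95364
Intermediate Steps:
F = -4 (F = -4 + 0 = -4)
v(S, a) = -4
(48918 - 1*(-46442)) - v(k(-25), -57) = (48918 - 1*(-46442)) - 1*(-4) = (48918 + 46442) + 4 = 95360 + 4 = 95364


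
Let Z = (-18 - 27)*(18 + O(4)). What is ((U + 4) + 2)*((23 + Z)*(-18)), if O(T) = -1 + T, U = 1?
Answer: 116172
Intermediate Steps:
Z = -945 (Z = (-18 - 27)*(18 + (-1 + 4)) = -45*(18 + 3) = -45*21 = -945)
((U + 4) + 2)*((23 + Z)*(-18)) = ((1 + 4) + 2)*((23 - 945)*(-18)) = (5 + 2)*(-922*(-18)) = 7*16596 = 116172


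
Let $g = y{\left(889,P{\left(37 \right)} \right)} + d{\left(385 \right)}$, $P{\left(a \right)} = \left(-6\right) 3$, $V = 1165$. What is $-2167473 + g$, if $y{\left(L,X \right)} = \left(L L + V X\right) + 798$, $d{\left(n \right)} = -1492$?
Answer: $-1398816$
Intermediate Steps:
$P{\left(a \right)} = -18$
$y{\left(L,X \right)} = 798 + L^{2} + 1165 X$ ($y{\left(L,X \right)} = \left(L L + 1165 X\right) + 798 = \left(L^{2} + 1165 X\right) + 798 = 798 + L^{2} + 1165 X$)
$g = 768657$ ($g = \left(798 + 889^{2} + 1165 \left(-18\right)\right) - 1492 = \left(798 + 790321 - 20970\right) - 1492 = 770149 - 1492 = 768657$)
$-2167473 + g = -2167473 + 768657 = -1398816$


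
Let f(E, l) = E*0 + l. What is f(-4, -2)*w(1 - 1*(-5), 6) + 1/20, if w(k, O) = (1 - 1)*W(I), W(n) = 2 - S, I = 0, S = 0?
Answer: 1/20 ≈ 0.050000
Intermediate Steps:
f(E, l) = l (f(E, l) = 0 + l = l)
W(n) = 2 (W(n) = 2 - 1*0 = 2 + 0 = 2)
w(k, O) = 0 (w(k, O) = (1 - 1)*2 = 0*2 = 0)
f(-4, -2)*w(1 - 1*(-5), 6) + 1/20 = -2*0 + 1/20 = 0 + 1/20 = 1/20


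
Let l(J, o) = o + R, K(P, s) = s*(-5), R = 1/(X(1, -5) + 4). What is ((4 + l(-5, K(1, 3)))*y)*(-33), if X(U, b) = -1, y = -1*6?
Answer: -2112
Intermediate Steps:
y = -6
R = 1/3 (R = 1/(-1 + 4) = 1/3 ≈ 0.33333)
K(P, s) = -5*s
l(J, o) = 1/3 + o (l(J, o) = o + 1/3 = 1/3 + o)
((4 + l(-5, K(1, 3)))*y)*(-33) = ((4 + (1/3 - 5*3))*(-6))*(-33) = ((4 + (1/3 - 15))*(-6))*(-33) = ((4 - 44/3)*(-6))*(-33) = -32/3*(-6)*(-33) = 64*(-33) = -2112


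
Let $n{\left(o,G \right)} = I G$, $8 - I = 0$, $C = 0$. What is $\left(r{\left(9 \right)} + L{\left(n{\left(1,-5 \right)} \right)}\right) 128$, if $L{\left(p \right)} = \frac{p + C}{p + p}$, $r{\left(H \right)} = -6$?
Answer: $-704$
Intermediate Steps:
$I = 8$ ($I = 8 - 0 = 8 + 0 = 8$)
$n{\left(o,G \right)} = 8 G$
$L{\left(p \right)} = \frac{1}{2}$ ($L{\left(p \right)} = \frac{p + 0}{p + p} = \frac{p}{2 p} = p \frac{1}{2 p} = \frac{1}{2}$)
$\left(r{\left(9 \right)} + L{\left(n{\left(1,-5 \right)} \right)}\right) 128 = \left(-6 + \frac{1}{2}\right) 128 = \left(- \frac{11}{2}\right) 128 = -704$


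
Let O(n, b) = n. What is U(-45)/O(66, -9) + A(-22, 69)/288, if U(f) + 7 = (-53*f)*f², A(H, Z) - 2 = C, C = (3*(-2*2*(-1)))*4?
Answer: 115911107/1584 ≈ 73176.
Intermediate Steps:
C = 48 (C = (3*(-4*(-1)))*4 = (3*4)*4 = 12*4 = 48)
A(H, Z) = 50 (A(H, Z) = 2 + 48 = 50)
U(f) = -7 - 53*f³ (U(f) = -7 + (-53*f)*f² = -7 - 53*f³)
U(-45)/O(66, -9) + A(-22, 69)/288 = (-7 - 53*(-45)³)/66 + 50/288 = (-7 - 53*(-91125))*(1/66) + 50*(1/288) = (-7 + 4829625)*(1/66) + 25/144 = 4829618*(1/66) + 25/144 = 2414809/33 + 25/144 = 115911107/1584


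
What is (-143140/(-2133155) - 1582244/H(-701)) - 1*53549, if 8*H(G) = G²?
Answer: -11231768056651903/209646900031 ≈ -53575.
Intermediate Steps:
H(G) = G²/8
(-143140/(-2133155) - 1582244/H(-701)) - 1*53549 = (-143140/(-2133155) - 1582244/((⅛)*(-701)²)) - 1*53549 = (-143140*(-1/2133155) - 1582244/((⅛)*491401)) - 53549 = (28628/426631 - 1582244/491401/8) - 53549 = (28628/426631 - 1582244*8/491401) - 53549 = (28628/426631 - 12657952/491401) - 53549 = -5386206891884/209646900031 - 53549 = -11231768056651903/209646900031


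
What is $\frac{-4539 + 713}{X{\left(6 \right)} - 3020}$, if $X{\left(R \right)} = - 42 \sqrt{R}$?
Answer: $\frac{1444315}{1138727} - \frac{40173 \sqrt{6}}{2277454} \approx 1.2252$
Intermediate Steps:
$\frac{-4539 + 713}{X{\left(6 \right)} - 3020} = \frac{-4539 + 713}{- 42 \sqrt{6} - 3020} = - \frac{3826}{-3020 - 42 \sqrt{6}}$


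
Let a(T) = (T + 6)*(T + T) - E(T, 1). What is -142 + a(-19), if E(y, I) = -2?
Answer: 354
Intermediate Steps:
a(T) = 2 + 2*T*(6 + T) (a(T) = (T + 6)*(T + T) - 1*(-2) = (6 + T)*(2*T) + 2 = 2*T*(6 + T) + 2 = 2 + 2*T*(6 + T))
-142 + a(-19) = -142 + (2 + 2*(-19)² + 12*(-19)) = -142 + (2 + 2*361 - 228) = -142 + (2 + 722 - 228) = -142 + 496 = 354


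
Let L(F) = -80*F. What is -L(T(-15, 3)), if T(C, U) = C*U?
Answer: -3600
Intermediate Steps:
-L(T(-15, 3)) = -(-80)*(-15*3) = -(-80)*(-45) = -1*3600 = -3600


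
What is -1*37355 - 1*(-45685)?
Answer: 8330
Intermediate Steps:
-1*37355 - 1*(-45685) = -37355 + 45685 = 8330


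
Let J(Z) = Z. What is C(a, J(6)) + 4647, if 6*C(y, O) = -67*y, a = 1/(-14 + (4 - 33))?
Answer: 1198993/258 ≈ 4647.3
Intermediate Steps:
a = -1/43 (a = 1/(-14 - 29) = 1/(-43) = -1/43 ≈ -0.023256)
C(y, O) = -67*y/6 (C(y, O) = (-67*y)/6 = -67*y/6)
C(a, J(6)) + 4647 = -67/6*(-1/43) + 4647 = 67/258 + 4647 = 1198993/258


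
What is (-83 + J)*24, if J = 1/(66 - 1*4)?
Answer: -61740/31 ≈ -1991.6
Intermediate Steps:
J = 1/62 (J = 1/(66 - 4) = 1/62 ≈ 0.016129)
(-83 + J)*24 = (-83 + 1/62)*24 = -5145/62*24 = -61740/31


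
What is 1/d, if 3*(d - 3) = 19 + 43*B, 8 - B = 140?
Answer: -3/5648 ≈ -0.00053116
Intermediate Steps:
B = -132 (B = 8 - 1*140 = 8 - 140 = -132)
d = -5648/3 (d = 3 + (19 + 43*(-132))/3 = 3 + (19 - 5676)/3 = 3 + (⅓)*(-5657) = 3 - 5657/3 = -5648/3 ≈ -1882.7)
1/d = 1/(-5648/3) = -3/5648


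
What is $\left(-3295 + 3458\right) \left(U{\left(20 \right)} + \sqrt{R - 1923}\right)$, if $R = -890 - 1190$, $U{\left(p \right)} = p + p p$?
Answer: $68460 + 163 i \sqrt{4003} \approx 68460.0 + 10313.0 i$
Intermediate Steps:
$U{\left(p \right)} = p + p^{2}$
$R = -2080$
$\left(-3295 + 3458\right) \left(U{\left(20 \right)} + \sqrt{R - 1923}\right) = \left(-3295 + 3458\right) \left(20 \left(1 + 20\right) + \sqrt{-2080 - 1923}\right) = 163 \left(20 \cdot 21 + \sqrt{-4003}\right) = 163 \left(420 + i \sqrt{4003}\right) = 68460 + 163 i \sqrt{4003}$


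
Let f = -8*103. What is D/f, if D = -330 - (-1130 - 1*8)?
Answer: -101/103 ≈ -0.98058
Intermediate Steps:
f = -824
D = 808 (D = -330 - (-1130 - 8) = -330 - 1*(-1138) = -330 + 1138 = 808)
D/f = 808/(-824) = 808*(-1/824) = -101/103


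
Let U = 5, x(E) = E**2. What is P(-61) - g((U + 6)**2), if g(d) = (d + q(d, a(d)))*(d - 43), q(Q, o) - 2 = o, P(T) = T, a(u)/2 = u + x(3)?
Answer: -29935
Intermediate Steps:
a(u) = 18 + 2*u (a(u) = 2*(u + 3**2) = 2*(u + 9) = 2*(9 + u) = 18 + 2*u)
q(Q, o) = 2 + o
g(d) = (-43 + d)*(20 + 3*d) (g(d) = (d + (2 + (18 + 2*d)))*(d - 43) = (d + (20 + 2*d))*(-43 + d) = (20 + 3*d)*(-43 + d) = (-43 + d)*(20 + 3*d))
P(-61) - g((U + 6)**2) = -61 - (-860 - 109*(5 + 6)**2 + 3*((5 + 6)**2)**2) = -61 - (-860 - 109*11**2 + 3*(11**2)**2) = -61 - (-860 - 109*121 + 3*121**2) = -61 - (-860 - 13189 + 3*14641) = -61 - (-860 - 13189 + 43923) = -61 - 1*29874 = -61 - 29874 = -29935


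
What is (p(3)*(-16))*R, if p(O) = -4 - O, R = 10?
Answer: 1120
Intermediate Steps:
(p(3)*(-16))*R = ((-4 - 1*3)*(-16))*10 = ((-4 - 3)*(-16))*10 = -7*(-16)*10 = 112*10 = 1120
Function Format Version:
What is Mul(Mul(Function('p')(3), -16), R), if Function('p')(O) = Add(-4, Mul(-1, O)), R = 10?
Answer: 1120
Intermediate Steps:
Mul(Mul(Function('p')(3), -16), R) = Mul(Mul(Add(-4, Mul(-1, 3)), -16), 10) = Mul(Mul(Add(-4, -3), -16), 10) = Mul(Mul(-7, -16), 10) = Mul(112, 10) = 1120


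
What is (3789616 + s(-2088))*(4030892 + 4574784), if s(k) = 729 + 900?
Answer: 32626226106620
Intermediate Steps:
s(k) = 1629
(3789616 + s(-2088))*(4030892 + 4574784) = (3789616 + 1629)*(4030892 + 4574784) = 3791245*8605676 = 32626226106620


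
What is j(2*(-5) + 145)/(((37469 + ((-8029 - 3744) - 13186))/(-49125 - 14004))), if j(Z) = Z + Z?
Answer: -189387/139 ≈ -1362.5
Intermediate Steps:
j(Z) = 2*Z
j(2*(-5) + 145)/(((37469 + ((-8029 - 3744) - 13186))/(-49125 - 14004))) = (2*(2*(-5) + 145))/(((37469 + ((-8029 - 3744) - 13186))/(-49125 - 14004))) = (2*(-10 + 145))/(((37469 + (-11773 - 13186))/(-63129))) = (2*135)/(((37469 - 24959)*(-1/63129))) = 270/((12510*(-1/63129))) = 270/(-4170/21043) = 270*(-21043/4170) = -189387/139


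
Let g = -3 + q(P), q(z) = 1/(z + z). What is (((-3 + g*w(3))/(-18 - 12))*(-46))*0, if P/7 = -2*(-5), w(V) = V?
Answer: 0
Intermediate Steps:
P = 70 (P = 7*(-2*(-5)) = 7*10 = 70)
q(z) = 1/(2*z)
g = -419/140 (g = -3 + (½)/70 = -3 + (½)*(1/70) = -3 + 1/140 = -419/140 ≈ -2.9929)
(((-3 + g*w(3))/(-18 - 12))*(-46))*0 = (((-3 - 419/140*3)/(-18 - 12))*(-46))*0 = (((-3 - 1257/140)/(-30))*(-46))*0 = (-1677/140*(-1/30)*(-46))*0 = ((559/1400)*(-46))*0 = -12857/700*0 = 0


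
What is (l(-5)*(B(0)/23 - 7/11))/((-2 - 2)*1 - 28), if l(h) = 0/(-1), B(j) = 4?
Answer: 0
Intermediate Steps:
l(h) = 0 (l(h) = 0*(-1) = 0)
(l(-5)*(B(0)/23 - 7/11))/((-2 - 2)*1 - 28) = (0*(4/23 - 7/11))/((-2 - 2)*1 - 28) = (0*(4*(1/23) - 7*1/11))/(-4*1 - 28) = (0*(4/23 - 7/11))/(-4 - 28) = (0*(-117/253))/(-32) = 0*(-1/32) = 0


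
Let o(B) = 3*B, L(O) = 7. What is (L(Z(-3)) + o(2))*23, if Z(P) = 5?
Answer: 299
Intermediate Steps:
(L(Z(-3)) + o(2))*23 = (7 + 3*2)*23 = (7 + 6)*23 = 13*23 = 299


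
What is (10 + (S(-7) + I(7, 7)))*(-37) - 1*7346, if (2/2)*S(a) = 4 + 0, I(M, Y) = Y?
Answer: -8123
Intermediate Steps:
S(a) = 4 (S(a) = 4 + 0 = 4)
(10 + (S(-7) + I(7, 7)))*(-37) - 1*7346 = (10 + (4 + 7))*(-37) - 1*7346 = (10 + 11)*(-37) - 7346 = 21*(-37) - 7346 = -777 - 7346 = -8123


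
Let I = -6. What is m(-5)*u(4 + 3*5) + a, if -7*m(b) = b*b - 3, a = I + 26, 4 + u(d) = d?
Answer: -190/7 ≈ -27.143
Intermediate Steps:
u(d) = -4 + d
a = 20 (a = -6 + 26 = 20)
m(b) = 3/7 - b²/7 (m(b) = -(b*b - 3)/7 = -(b² - 3)/7 = -(-3 + b²)/7 = 3/7 - b²/7)
m(-5)*u(4 + 3*5) + a = (3/7 - ⅐*(-5)²)*(-4 + (4 + 3*5)) + 20 = (3/7 - ⅐*25)*(-4 + (4 + 15)) + 20 = (3/7 - 25/7)*(-4 + 19) + 20 = -22/7*15 + 20 = -330/7 + 20 = -190/7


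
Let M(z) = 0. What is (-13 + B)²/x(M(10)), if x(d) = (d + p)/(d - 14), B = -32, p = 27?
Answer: -1050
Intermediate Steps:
x(d) = (27 + d)/(-14 + d) (x(d) = (d + 27)/(d - 14) = (27 + d)/(-14 + d))
(-13 + B)²/x(M(10)) = (-13 - 32)²/(((27 + 0)/(-14 + 0))) = (-45)²/((27/(-14))) = 2025/((-1/14*27)) = 2025/(-27/14) = 2025*(-14/27) = -1050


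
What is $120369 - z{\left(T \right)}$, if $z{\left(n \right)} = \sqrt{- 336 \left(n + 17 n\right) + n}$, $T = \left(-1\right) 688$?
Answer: $120369 - 4 \sqrt{260021} \approx 1.1833 \cdot 10^{5}$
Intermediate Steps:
$T = -688$
$z{\left(n \right)} = \sqrt{6047} \sqrt{- n}$ ($z{\left(n \right)} = \sqrt{- 336 \cdot 18 n + n} = \sqrt{- 6048 n + n} = \sqrt{- 6047 n} = \sqrt{6047} \sqrt{- n}$)
$120369 - z{\left(T \right)} = 120369 - \sqrt{6047} \sqrt{\left(-1\right) \left(-688\right)} = 120369 - \sqrt{6047} \sqrt{688} = 120369 - \sqrt{6047} \cdot 4 \sqrt{43} = 120369 - 4 \sqrt{260021}$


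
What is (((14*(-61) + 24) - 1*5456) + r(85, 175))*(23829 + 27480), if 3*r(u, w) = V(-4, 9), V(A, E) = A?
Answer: -322596786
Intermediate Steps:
r(u, w) = -4/3 (r(u, w) = (⅓)*(-4) = -4/3)
(((14*(-61) + 24) - 1*5456) + r(85, 175))*(23829 + 27480) = (((14*(-61) + 24) - 1*5456) - 4/3)*(23829 + 27480) = (((-854 + 24) - 5456) - 4/3)*51309 = ((-830 - 5456) - 4/3)*51309 = (-6286 - 4/3)*51309 = -18862/3*51309 = -322596786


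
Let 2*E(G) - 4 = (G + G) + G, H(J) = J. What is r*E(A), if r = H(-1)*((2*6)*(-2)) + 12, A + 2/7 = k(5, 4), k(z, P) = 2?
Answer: 1152/7 ≈ 164.57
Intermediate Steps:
A = 12/7 (A = -2/7 + 2 = 12/7 ≈ 1.7143)
r = 36 (r = -2*6*(-2) + 12 = -12*(-2) + 12 = -1*(-24) + 12 = 24 + 12 = 36)
E(G) = 2 + 3*G/2 (E(G) = 2 + ((G + G) + G)/2 = 2 + (2*G + G)/2 = 2 + (3*G)/2 = 2 + 3*G/2)
r*E(A) = 36*(2 + (3/2)*(12/7)) = 36*(2 + 18/7) = 36*(32/7) = 1152/7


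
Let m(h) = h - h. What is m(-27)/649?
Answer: 0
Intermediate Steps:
m(h) = 0
m(-27)/649 = 0/649 = 0*(1/649) = 0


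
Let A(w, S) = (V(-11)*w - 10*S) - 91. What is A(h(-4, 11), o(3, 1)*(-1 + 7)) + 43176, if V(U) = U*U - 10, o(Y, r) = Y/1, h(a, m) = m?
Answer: 44126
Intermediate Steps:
o(Y, r) = Y (o(Y, r) = Y*1 = Y)
V(U) = -10 + U**2 (V(U) = U**2 - 10 = -10 + U**2)
A(w, S) = -91 - 10*S + 111*w (A(w, S) = ((-10 + (-11)**2)*w - 10*S) - 91 = ((-10 + 121)*w - 10*S) - 91 = (111*w - 10*S) - 91 = (-10*S + 111*w) - 91 = -91 - 10*S + 111*w)
A(h(-4, 11), o(3, 1)*(-1 + 7)) + 43176 = (-91 - 30*(-1 + 7) + 111*11) + 43176 = (-91 - 30*6 + 1221) + 43176 = (-91 - 10*18 + 1221) + 43176 = (-91 - 180 + 1221) + 43176 = 950 + 43176 = 44126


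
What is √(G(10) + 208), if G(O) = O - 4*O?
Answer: √178 ≈ 13.342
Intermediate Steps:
G(O) = -3*O
√(G(10) + 208) = √(-3*10 + 208) = √(-30 + 208) = √178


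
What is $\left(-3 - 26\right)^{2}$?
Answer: $841$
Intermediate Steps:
$\left(-3 - 26\right)^{2} = \left(-29\right)^{2} = 841$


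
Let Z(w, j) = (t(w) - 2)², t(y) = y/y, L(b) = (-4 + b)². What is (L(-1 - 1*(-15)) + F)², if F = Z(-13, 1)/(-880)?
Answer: 7743824001/774400 ≈ 9999.8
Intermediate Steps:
t(y) = 1
Z(w, j) = 1 (Z(w, j) = (1 - 2)² = (-1)² = 1)
F = -1/880 (F = 1/(-880) = 1*(-1/880) = -1/880 ≈ -0.0011364)
(L(-1 - 1*(-15)) + F)² = ((-4 + (-1 - 1*(-15)))² - 1/880)² = ((-4 + (-1 + 15))² - 1/880)² = ((-4 + 14)² - 1/880)² = (10² - 1/880)² = (100 - 1/880)² = (87999/880)² = 7743824001/774400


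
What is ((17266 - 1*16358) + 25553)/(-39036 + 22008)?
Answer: -26461/17028 ≈ -1.5540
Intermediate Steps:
((17266 - 1*16358) + 25553)/(-39036 + 22008) = ((17266 - 16358) + 25553)/(-17028) = (908 + 25553)*(-1/17028) = 26461*(-1/17028) = -26461/17028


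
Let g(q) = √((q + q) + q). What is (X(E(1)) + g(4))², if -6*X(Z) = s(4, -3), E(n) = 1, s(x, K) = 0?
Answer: 12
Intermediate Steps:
X(Z) = 0 (X(Z) = -⅙*0 = 0)
g(q) = √3*√q (g(q) = √(2*q + q) = √(3*q) = √3*√q)
(X(E(1)) + g(4))² = (0 + √3*√4)² = (0 + √3*2)² = (0 + 2*√3)² = (2*√3)² = 12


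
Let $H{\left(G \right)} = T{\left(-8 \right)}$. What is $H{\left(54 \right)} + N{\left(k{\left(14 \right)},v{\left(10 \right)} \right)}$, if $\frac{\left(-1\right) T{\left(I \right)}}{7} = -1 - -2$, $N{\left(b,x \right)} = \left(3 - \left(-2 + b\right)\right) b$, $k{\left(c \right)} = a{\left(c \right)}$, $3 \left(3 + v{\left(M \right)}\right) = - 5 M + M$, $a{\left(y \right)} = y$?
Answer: $-133$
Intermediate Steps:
$v{\left(M \right)} = -3 - \frac{4 M}{3}$ ($v{\left(M \right)} = -3 + \frac{- 5 M + M}{3} = -3 + \frac{\left(-4\right) M}{3} = -3 - \frac{4 M}{3}$)
$k{\left(c \right)} = c$
$N{\left(b,x \right)} = b \left(5 - b\right)$ ($N{\left(b,x \right)} = \left(5 - b\right) b = b \left(5 - b\right)$)
$T{\left(I \right)} = -7$ ($T{\left(I \right)} = - 7 \left(-1 - -2\right) = - 7 \left(-1 + 2\right) = \left(-7\right) 1 = -7$)
$H{\left(G \right)} = -7$
$H{\left(54 \right)} + N{\left(k{\left(14 \right)},v{\left(10 \right)} \right)} = -7 + 14 \left(5 - 14\right) = -7 + 14 \left(-9\right) = -7 - 126 = -133$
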